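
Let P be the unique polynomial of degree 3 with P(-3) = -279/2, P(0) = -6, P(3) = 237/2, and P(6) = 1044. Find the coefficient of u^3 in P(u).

5

Write P(u) = au^3 + bu^2 + cu + d. Substituting each data point gives a linear system:
  -27a + 9b - 3c + d = -279/2
  d = -6
  27a + 9b + 3c + d = 237/2
  216a + 36b + 6c + d = 1044
Solving the system yields a = 5, b = -1/2, c = -2, d = -6.
So P(u) = 5u^3 - (1/2)u^2 - 2u - 6.
The leading coefficient is 5.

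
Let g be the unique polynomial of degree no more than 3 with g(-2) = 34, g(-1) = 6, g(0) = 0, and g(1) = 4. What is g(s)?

Write g(s) = as^3 + bs^2 + cs + d. Substituting each data point gives a linear system:
  -8a + 4b - 2c + d = 34
  -a + b - c + d = 6
  d = 0
  a + b + c + d = 4
Solving the system yields a = -2, b = 5, c = 1, d = 0.
So g(s) = -2s³ + 5s² + s.
Check: g(-1) = 6. ✓

g(s) = -2s^3 + 5s^2 + s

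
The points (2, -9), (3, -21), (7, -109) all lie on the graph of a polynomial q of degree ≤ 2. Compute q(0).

Write q(s) = as^2 + bs + c. Substituting each data point gives a linear system:
  4a + 2b + c = -9
  9a + 3b + c = -21
  49a + 7b + c = -109
Solving the system yields a = -2, b = -2, c = 3.
So q(s) = -2s^2 - 2s + 3.
Then q(0) = 3.

3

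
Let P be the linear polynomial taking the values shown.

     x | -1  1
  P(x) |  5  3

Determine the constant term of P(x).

Write P(x) = ax + b. Substituting each data point gives a linear system:
  -a + b = 5
  a + b = 3
Solving the system yields a = -1, b = 4.
So P(x) = -x + 4.
The constant term is 4.

4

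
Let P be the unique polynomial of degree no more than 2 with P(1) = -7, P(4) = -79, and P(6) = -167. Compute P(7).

-223

Write P(u) = au^2 + bu + c. Substituting each data point gives a linear system:
  a + b + c = -7
  16a + 4b + c = -79
  36a + 6b + c = -167
Solving the system yields a = -4, b = -4, c = 1.
So P(u) = -4u^2 - 4u + 1.
Then P(7) = -223.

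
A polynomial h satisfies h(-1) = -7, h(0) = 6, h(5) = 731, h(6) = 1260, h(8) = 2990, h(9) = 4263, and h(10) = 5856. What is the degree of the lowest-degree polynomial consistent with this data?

3

Divided differences on the nodes -1, 0, 5, 6, 8, 9, 10:
  order 0: -7  6  731  1260  2990  4263  5856
  order 1: 13  145  529  865  1273  1593
  order 2: 22  64  112  136  160
  order 3: 6  6  6  6
  order 4: 0  0  0
  order 5: 0  0
  order 6: 0
The order-3 divided differences are all 6 (nonzero) and every higher order vanishes, so the data lies on a polynomial of degree exactly 3.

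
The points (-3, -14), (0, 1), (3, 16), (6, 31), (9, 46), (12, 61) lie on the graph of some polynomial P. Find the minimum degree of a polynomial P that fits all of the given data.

1

Forward differences of the values at t = -3, 0, 3, 6, 9, 12:
  P  : -14  1  16  31  46  61
  Δ  : 15  15  15  15  15
  Δ^2: 0  0  0  0
  Δ^3: 0  0  0
  Δ^4: 0  0
  Δ^5: 0
The first differences are constant (15) and nonzero, while all higher differences vanish, so the minimal degree is 1.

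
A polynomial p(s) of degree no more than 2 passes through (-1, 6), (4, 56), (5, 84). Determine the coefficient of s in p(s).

1

Write p(s) = as^2 + bs + c. Substituting each data point gives a linear system:
  a - b + c = 6
  16a + 4b + c = 56
  25a + 5b + c = 84
Solving the system yields a = 3, b = 1, c = 4.
So p(s) = 3s^2 + s + 4.
The coefficient of s is 1.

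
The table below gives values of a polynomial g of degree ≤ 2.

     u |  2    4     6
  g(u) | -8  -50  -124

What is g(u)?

g(u) = -4u^2 + 3u + 2

Write g(u) = au^2 + bu + c. Substituting each data point gives a linear system:
  4a + 2b + c = -8
  16a + 4b + c = -50
  36a + 6b + c = -124
Solving the system yields a = -4, b = 3, c = 2.
So g(u) = -4u^2 + 3u + 2.
Check: g(2) = -8. ✓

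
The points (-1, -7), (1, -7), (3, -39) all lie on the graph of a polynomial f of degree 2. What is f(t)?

f(t) = -4t^2 - 3

Write f(t) = at^2 + bt + c. Substituting each data point gives a linear system:
  a - b + c = -7
  a + b + c = -7
  9a + 3b + c = -39
Solving the system yields a = -4, b = 0, c = -3.
So f(t) = -4t^2 - 3.
Check: f(1) = -7. ✓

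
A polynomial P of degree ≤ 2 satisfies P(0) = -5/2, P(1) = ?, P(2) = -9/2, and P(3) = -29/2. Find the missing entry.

The 3 known points determine the degree-2 polynomial uniquely.
Write P(u) = au^2 + bu + c. Substituting each data point gives a linear system:
  c = -5/2
  4a + 2b + c = -9/2
  9a + 3b + c = -29/2
Solving the system yields a = -3, b = 5, c = -5/2.
So P(u) = -3u^2 + 5u - 5/2.
Then P(1) = -1/2.

-1/2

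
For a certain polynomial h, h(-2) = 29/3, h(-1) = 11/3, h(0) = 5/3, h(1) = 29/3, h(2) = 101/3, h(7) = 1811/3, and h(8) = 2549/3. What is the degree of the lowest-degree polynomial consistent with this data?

Divided differences on the nodes -2, -1, 0, 1, 2, 7, 8:
  order 0: 29/3  11/3  5/3  29/3  101/3  1811/3  2549/3
  order 1: -6  -2  8  24  114  246
  order 2: 2  5  8  15  22
  order 3: 1  1  1  1
  order 4: 0  0  0
  order 5: 0  0
  order 6: 0
The order-3 divided differences are all 1 (nonzero) and every higher order vanishes, so the data lies on a polynomial of degree exactly 3.

3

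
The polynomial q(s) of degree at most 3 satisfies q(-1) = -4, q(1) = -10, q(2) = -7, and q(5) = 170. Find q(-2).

Write q(s) = as^3 + bs^2 + cs + d. Substituting each data point gives a linear system:
  -a + b - c + d = -4
  a + b + c + d = -10
  8a + 4b + 2c + d = -7
  125a + 25b + 5c + d = 170
Solving the system yields a = 2, b = -2, c = -5, d = -5.
So q(s) = 2s^3 - 2s^2 - 5s - 5.
Then q(-2) = -19.

-19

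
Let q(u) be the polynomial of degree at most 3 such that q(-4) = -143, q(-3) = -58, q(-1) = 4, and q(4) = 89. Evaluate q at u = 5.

Using the Lagrange interpolation formula with nodes -4, -3, -1, 4:
  L_0(u) = (u + 3)(u + 1)(u - 4) / -24
  L_1(u) = (u + 4)(u + 1)(u - 4) / 14
  L_2(u) = (u + 4)(u + 3)(u - 4) / -30
  L_3(u) = (u + 4)(u + 3)(u + 1) / 280
Then q(u) = -143·L_0(u) - 58·L_1(u) + 4·L_2(u) + 89·L_3(u).
Expanding and collecting terms gives q(u) = 2u^3 - 2u^2 - 3u + 5.
Evaluating at u = 5: q(5) = 190.

190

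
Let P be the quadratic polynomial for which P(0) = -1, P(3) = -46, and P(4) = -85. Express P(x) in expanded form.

P(x) = -6x^2 + 3x - 1

Write P(x) = ax^2 + bx + c. Substituting each data point gives a linear system:
  c = -1
  9a + 3b + c = -46
  16a + 4b + c = -85
Solving the system yields a = -6, b = 3, c = -1.
So P(x) = -6x^2 + 3x - 1.
Check: P(3) = -46. ✓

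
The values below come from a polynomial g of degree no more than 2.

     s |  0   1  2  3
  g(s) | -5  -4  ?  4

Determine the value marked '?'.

On equispaced nodes a degree-2 polynomial has vanishing third forward difference, so
  - g(0) + 3·g(1) - 3·g(2) + g(3) = 0.
Substituting the known values and solving for g(2):
  -3·g(2) = 3
  g(2) = -1.

-1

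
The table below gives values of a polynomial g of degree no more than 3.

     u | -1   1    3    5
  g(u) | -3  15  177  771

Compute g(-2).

-48

Write g(u) = au^3 + bu^2 + cu + d. Substituting each data point gives a linear system:
  -a + b - c + d = -3
  a + b + c + d = 15
  27a + 9b + 3c + d = 177
  125a + 25b + 5c + d = 771
Solving the system yields a = 6, b = 0, c = 3, d = 6.
So g(u) = 6u³ + 3u + 6.
Then g(-2) = -48.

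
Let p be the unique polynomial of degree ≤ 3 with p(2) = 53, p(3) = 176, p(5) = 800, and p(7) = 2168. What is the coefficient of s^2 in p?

Write p(s) = as^3 + bs^2 + cs + d. Substituting each data point gives a linear system:
  8a + 4b + 2c + d = 53
  27a + 9b + 3c + d = 176
  125a + 25b + 5c + d = 800
  343a + 49b + 7c + d = 2168
Solving the system yields a = 6, b = 3, c = -6, d = 5.
So p(s) = 6s^3 + 3s^2 - 6s + 5.
The coefficient of s^2 is 3.

3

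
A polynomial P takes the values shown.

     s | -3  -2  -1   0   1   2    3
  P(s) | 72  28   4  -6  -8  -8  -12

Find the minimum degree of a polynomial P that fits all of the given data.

3

Forward differences of the values at s = -3, -2, -1, 0, 1, 2, 3:
  P  : 72  28  4  -6  -8  -8  -12
  Δ  : -44  -24  -10  -2  0  -4
  Δ^2: 20  14  8  2  -4
  Δ^3: -6  -6  -6  -6
  Δ^4: 0  0  0
  Δ^5: 0  0
  Δ^6: 0
The third differences are constant (-6) and nonzero, while all higher differences vanish, so the minimal degree is 3.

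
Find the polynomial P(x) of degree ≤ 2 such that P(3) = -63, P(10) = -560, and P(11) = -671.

Using the Lagrange interpolation formula with nodes 3, 10, 11:
  L_0(x) = (x - 10)(x - 11) / 56
  L_1(x) = (x - 3)(x - 11) / -7
  L_2(x) = (x - 3)(x - 10) / 8
Then P(x) = -63·L_0(x) - 560·L_1(x) - 671·L_2(x).
Expanding and collecting terms gives P(x) = -5x^2 - 6x.
Check: P(3) = -63. ✓

P(x) = -5x^2 - 6x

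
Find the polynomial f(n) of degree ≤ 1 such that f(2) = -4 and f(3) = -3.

f(n) = n - 6

Using the Lagrange interpolation formula with nodes 2, 3:
  L_0(n) = (n - 3) / -1
  L_1(n) = (n - 2) / 1
Then f(n) = -4·L_0(n) - 3·L_1(n).
Expanding and collecting terms gives f(n) = n - 6.
Check: f(3) = -3. ✓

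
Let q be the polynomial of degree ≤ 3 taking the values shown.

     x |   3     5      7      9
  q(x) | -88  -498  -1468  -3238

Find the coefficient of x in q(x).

0

Write q(x) = ax^3 + bx^2 + cx + d. Substituting each data point gives a linear system:
  27a + 9b + 3c + d = -88
  125a + 25b + 5c + d = -498
  343a + 49b + 7c + d = -1468
  729a + 81b + 9c + d = -3238
Solving the system yields a = -5, b = 5, c = 0, d = 2.
So q(x) = -5x^3 + 5x^2 + 2.
The coefficient of x is 0.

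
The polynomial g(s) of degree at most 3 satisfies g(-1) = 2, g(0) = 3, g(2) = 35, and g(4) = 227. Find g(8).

1667

Using the Lagrange interpolation formula with nodes -1, 0, 2, 4:
  L_0(s) = s(s - 2)(s - 4) / -15
  L_1(s) = (s + 1)(s - 2)(s - 4) / 8
  L_2(s) = (s + 1)s(s - 4) / -12
  L_3(s) = (s + 1)s(s - 2) / 40
Then g(s) = 2·L_0(s) + 3·L_1(s) + 35·L_2(s) + 227·L_3(s).
Expanding and collecting terms gives g(s) = 3s³ + 2s² + 3.
Evaluating at s = 8: g(8) = 1667.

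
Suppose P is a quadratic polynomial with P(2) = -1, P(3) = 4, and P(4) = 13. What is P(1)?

-2

Forward differences of the values at n = 2, 3, 4:
  P  : -1  4  13
  Δ  : 5  9
  Δ^2: 4
The second differences are constant, confirming degree 2.
Interpolating (Newton forward form) and evaluating at n = 1 gives P(1) = -2.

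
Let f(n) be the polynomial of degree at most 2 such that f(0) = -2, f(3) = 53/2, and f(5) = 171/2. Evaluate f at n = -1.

9/2

Using the Lagrange interpolation formula with nodes 0, 3, 5:
  L_0(n) = (n - 3)(n - 5) / 15
  L_1(n) = n(n - 5) / -6
  L_2(n) = n(n - 3) / 10
Then f(n) = -2·L_0(n) + 53/2·L_1(n) + 171/2·L_2(n).
Expanding and collecting terms gives f(n) = 4n^2 - (5/2)n - 2.
Evaluating at n = -1: f(-1) = 9/2.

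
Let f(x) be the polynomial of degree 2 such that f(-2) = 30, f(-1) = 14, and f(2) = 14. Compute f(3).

Using the Lagrange interpolation formula with nodes -2, -1, 2:
  L_0(x) = (x + 1)(x - 2) / 4
  L_1(x) = (x + 2)(x - 2) / -3
  L_2(x) = (x + 2)(x + 1) / 12
Then f(x) = 30·L_0(x) + 14·L_1(x) + 14·L_2(x).
Expanding and collecting terms gives f(x) = 4x^2 - 4x + 6.
Evaluating at x = 3: f(3) = 30.

30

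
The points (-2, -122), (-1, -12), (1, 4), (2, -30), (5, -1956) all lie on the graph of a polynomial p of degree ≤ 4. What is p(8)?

Using the Lagrange interpolation formula with nodes -2, -1, 1, 2, 5:
  L_0(t) = (t + 1)(t - 1)(t - 2)(t - 5) / 84
  L_1(t) = (t + 2)(t - 1)(t - 2)(t - 5) / -36
  L_2(t) = (t + 2)(t + 1)(t - 2)(t - 5) / 24
  L_3(t) = (t + 2)(t + 1)(t - 1)(t - 5) / -36
  L_4(t) = (t + 2)(t + 1)(t - 1)(t - 2) / 504
Then p(t) = -122·L_0(t) - 12·L_1(t) + 4·L_2(t) - 30·L_3(t) - 1956·L_4(t).
Expanding and collecting terms gives p(t) = -4t^4 + 5t^3 - 4t^2 + 3t + 4.
Evaluating at t = 8: p(8) = -14052.

-14052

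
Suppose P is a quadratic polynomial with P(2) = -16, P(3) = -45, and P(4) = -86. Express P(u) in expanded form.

Using the Lagrange interpolation formula with nodes 2, 3, 4:
  L_0(u) = (u - 3)(u - 4) / 2
  L_1(u) = (u - 2)(u - 4) / -1
  L_2(u) = (u - 2)(u - 3) / 2
Then P(u) = -16·L_0(u) - 45·L_1(u) - 86·L_2(u).
Expanding and collecting terms gives P(u) = -6u² + u + 6.
Check: P(3) = -45. ✓

P(u) = -6u^2 + u + 6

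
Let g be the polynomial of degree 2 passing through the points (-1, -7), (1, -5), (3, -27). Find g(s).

g(s) = -3s^2 + s - 3

Using the Lagrange interpolation formula with nodes -1, 1, 3:
  L_0(s) = (s - 1)(s - 3) / 8
  L_1(s) = (s + 1)(s - 3) / -4
  L_2(s) = (s + 1)(s - 1) / 8
Then g(s) = -7·L_0(s) - 5·L_1(s) - 27·L_2(s).
Expanding and collecting terms gives g(s) = -3s^2 + s - 3.
Check: g(-1) = -7. ✓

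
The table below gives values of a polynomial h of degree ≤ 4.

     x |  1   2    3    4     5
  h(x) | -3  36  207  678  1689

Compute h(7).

Write h(x) = ax^4 + bx^3 + cx^2 + dx + e. Substituting each data point gives a linear system:
  a + b + c + d + e = -3
  16a + 8b + 4c + 2d + e = 36
  81a + 27b + 9c + 3d + e = 207
  256a + 64b + 16c + 4d + e = 678
  625a + 125b + 25c + 5d + e = 1689
Solving the system yields a = 3, b = -2, c = 3, d = -1, e = -6.
So h(x) = 3x^4 - 2x^3 + 3x^2 - x - 6.
Then h(7) = 6651.

6651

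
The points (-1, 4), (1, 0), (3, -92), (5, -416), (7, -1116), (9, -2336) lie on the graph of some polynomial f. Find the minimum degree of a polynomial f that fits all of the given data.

Forward differences of the values at u = -1, 1, 3, 5, 7, 9:
  f  : 4  0  -92  -416  -1116  -2336
  Δ  : -4  -92  -324  -700  -1220
  Δ^2: -88  -232  -376  -520
  Δ^3: -144  -144  -144
  Δ^4: 0  0
  Δ^5: 0
The third differences are constant (-144) and nonzero, while all higher differences vanish, so the minimal degree is 3.

3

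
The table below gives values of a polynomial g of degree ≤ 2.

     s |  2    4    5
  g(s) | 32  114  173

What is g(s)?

Using the Lagrange interpolation formula with nodes 2, 4, 5:
  L_0(s) = (s - 4)(s - 5) / 6
  L_1(s) = (s - 2)(s - 5) / -2
  L_2(s) = (s - 2)(s - 4) / 3
Then g(s) = 32·L_0(s) + 114·L_1(s) + 173·L_2(s).
Expanding and collecting terms gives g(s) = 6s² + 5s - 2.
Check: g(2) = 32. ✓

g(s) = 6s^2 + 5s - 2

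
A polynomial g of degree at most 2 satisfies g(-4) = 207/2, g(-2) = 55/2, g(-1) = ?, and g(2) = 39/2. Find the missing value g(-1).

15/2

The 3 known points determine the degree-2 polynomial uniquely.
Write g(n) = an^2 + bn + c. Substituting each data point gives a linear system:
  16a - 4b + c = 207/2
  4a - 2b + c = 55/2
  4a + 2b + c = 39/2
Solving the system yields a = 6, b = -2, c = -1/2.
So g(n) = 6n² - 2n - 1/2.
Then g(-1) = 15/2.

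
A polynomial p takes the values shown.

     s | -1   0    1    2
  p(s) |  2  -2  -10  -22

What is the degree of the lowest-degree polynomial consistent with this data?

2

Forward differences of the values at s = -1, 0, 1, 2:
  p  : 2  -2  -10  -22
  Δ  : -4  -8  -12
  Δ^2: -4  -4
  Δ^3: 0
The second differences are constant (-4) and nonzero, while all higher differences vanish, so the minimal degree is 2.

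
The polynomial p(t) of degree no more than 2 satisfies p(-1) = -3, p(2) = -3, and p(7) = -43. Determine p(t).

Using the Lagrange interpolation formula with nodes -1, 2, 7:
  L_0(t) = (t - 2)(t - 7) / 24
  L_1(t) = (t + 1)(t - 7) / -15
  L_2(t) = (t + 1)(t - 2) / 40
Then p(t) = -3·L_0(t) - 3·L_1(t) - 43·L_2(t).
Expanding and collecting terms gives p(t) = -t² + t - 1.
Check: p(-1) = -3. ✓

p(t) = -t^2 + t - 1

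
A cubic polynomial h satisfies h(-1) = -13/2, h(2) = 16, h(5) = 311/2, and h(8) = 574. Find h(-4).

Using the Lagrange interpolation formula with nodes -1, 2, 5, 8:
  L_0(x) = (x - 2)(x - 5)(x - 8) / -162
  L_1(x) = (x + 1)(x - 5)(x - 8) / 54
  L_2(x) = (x + 1)(x - 2)(x - 8) / -54
  L_3(x) = (x + 1)(x - 2)(x - 5) / 162
Then h(x) = -13/2·L_0(x) + 16·L_1(x) + 311/2·L_2(x) + 574·L_3(x).
Expanding and collecting terms gives h(x) = x³ + (1/2)x² + 4x - 2.
Evaluating at x = -4: h(-4) = -74.

-74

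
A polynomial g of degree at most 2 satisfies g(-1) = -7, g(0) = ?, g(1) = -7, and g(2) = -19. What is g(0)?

-3

The 3 known points determine the degree-2 polynomial uniquely.
Write g(u) = au^2 + bu + c. Substituting each data point gives a linear system:
  a - b + c = -7
  a + b + c = -7
  4a + 2b + c = -19
Solving the system yields a = -4, b = 0, c = -3.
So g(u) = -4u^2 - 3.
Then g(0) = -3.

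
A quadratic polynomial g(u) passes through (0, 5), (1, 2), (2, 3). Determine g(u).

g(u) = 2u^2 - 5u + 5

Write g(u) = au^2 + bu + c. Substituting each data point gives a linear system:
  c = 5
  a + b + c = 2
  4a + 2b + c = 3
Solving the system yields a = 2, b = -5, c = 5.
So g(u) = 2u^2 - 5u + 5.
Check: g(0) = 5. ✓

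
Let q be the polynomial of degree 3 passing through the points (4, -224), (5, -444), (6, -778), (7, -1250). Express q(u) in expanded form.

q(u) = -4u^3 + 3u^2 - 3u - 4

Write q(u) = au^3 + bu^2 + cu + d. Substituting each data point gives a linear system:
  64a + 16b + 4c + d = -224
  125a + 25b + 5c + d = -444
  216a + 36b + 6c + d = -778
  343a + 49b + 7c + d = -1250
Solving the system yields a = -4, b = 3, c = -3, d = -4.
So q(u) = -4u^3 + 3u^2 - 3u - 4.
Check: q(4) = -224. ✓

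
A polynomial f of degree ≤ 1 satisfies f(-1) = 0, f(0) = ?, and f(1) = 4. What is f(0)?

The 2 known points determine the degree-1 polynomial uniquely.
Write f(x) = ax + b. Substituting each data point gives a linear system:
  -a + b = 0
  a + b = 4
Solving the system yields a = 2, b = 2.
So f(x) = 2x + 2.
Then f(0) = 2.

2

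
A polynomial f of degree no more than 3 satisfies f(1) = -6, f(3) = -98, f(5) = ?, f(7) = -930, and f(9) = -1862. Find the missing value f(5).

-374

On equispaced nodes a degree-3 polynomial has vanishing fourth forward difference, so
  f(1) - 4·f(3) + 6·f(5) - 4·f(7) + f(9) = 0.
Substituting the known values and solving for f(5):
  6·f(5) = -2244
  f(5) = -374.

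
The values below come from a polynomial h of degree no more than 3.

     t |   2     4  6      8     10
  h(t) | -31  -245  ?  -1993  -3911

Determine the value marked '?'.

On equispaced nodes a degree-3 polynomial has vanishing fourth forward difference, so
  h(2) - 4·h(4) + 6·h(6) - 4·h(8) + h(10) = 0.
Substituting the known values and solving for h(6):
  6·h(6) = -5010
  h(6) = -835.

-835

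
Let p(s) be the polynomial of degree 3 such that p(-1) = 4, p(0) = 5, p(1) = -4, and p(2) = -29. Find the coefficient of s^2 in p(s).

Write p(s) = as^3 + bs^2 + cs + d. Substituting each data point gives a linear system:
  -a + b - c + d = 4
  d = 5
  a + b + c + d = -4
  8a + 4b + 2c + d = -29
Solving the system yields a = -1, b = -5, c = -3, d = 5.
So p(s) = -s³ - 5s² - 3s + 5.
The coefficient of s^2 is -5.

-5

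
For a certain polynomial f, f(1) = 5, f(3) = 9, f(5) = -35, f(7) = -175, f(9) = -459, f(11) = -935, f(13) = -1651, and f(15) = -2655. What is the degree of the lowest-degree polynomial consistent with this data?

3

Forward differences of the values at n = 1, 3, 5, 7, 9, 11, 13, 15:
  f  : 5  9  -35  -175  -459  -935  -1651  -2655
  Δ  : 4  -44  -140  -284  -476  -716  -1004
  Δ^2: -48  -96  -144  -192  -240  -288
  Δ^3: -48  -48  -48  -48  -48
  Δ^4: 0  0  0  0
  Δ^5: 0  0  0
  Δ^6: 0  0
  Δ^7: 0
The third differences are constant (-48) and nonzero, while all higher differences vanish, so the minimal degree is 3.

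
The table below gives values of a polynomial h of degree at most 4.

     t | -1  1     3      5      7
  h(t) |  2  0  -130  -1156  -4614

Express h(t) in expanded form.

h(t) = -2t^4 + 4t^2 - t - 1

Write h(t) = at^4 + bt^3 + ct^2 + dt + e. Substituting each data point gives a linear system:
  a - b + c - d + e = 2
  a + b + c + d + e = 0
  81a + 27b + 9c + 3d + e = -130
  625a + 125b + 25c + 5d + e = -1156
  2401a + 343b + 49c + 7d + e = -4614
Solving the system yields a = -2, b = 0, c = 4, d = -1, e = -1.
So h(t) = -2t⁴ + 4t² - t - 1.
Check: h(1) = 0. ✓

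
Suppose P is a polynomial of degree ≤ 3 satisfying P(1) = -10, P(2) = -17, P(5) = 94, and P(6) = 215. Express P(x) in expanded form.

Write P(x) = ax^3 + bx^2 + cx + d. Substituting each data point gives a linear system:
  a + b + c + d = -10
  8a + 4b + 2c + d = -17
  125a + 25b + 5c + d = 94
  216a + 36b + 6c + d = 215
Solving the system yields a = 2, b = -5, c = -6, d = -1.
So P(x) = 2x^3 - 5x^2 - 6x - 1.
Check: P(6) = 215. ✓

P(x) = 2x^3 - 5x^2 - 6x - 1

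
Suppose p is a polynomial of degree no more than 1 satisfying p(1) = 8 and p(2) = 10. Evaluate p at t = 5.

16

Using the Lagrange interpolation formula with nodes 1, 2:
  L_0(t) = (t - 2) / -1
  L_1(t) = (t - 1) / 1
Then p(t) = 8·L_0(t) + 10·L_1(t).
Expanding and collecting terms gives p(t) = 2t + 6.
Evaluating at t = 5: p(5) = 16.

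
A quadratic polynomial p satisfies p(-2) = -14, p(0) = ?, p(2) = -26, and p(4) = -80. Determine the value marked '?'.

On equispaced nodes a degree-2 polynomial has vanishing third forward difference, so
  - p(-2) + 3·p(0) - 3·p(2) + p(4) = 0.
Substituting the known values and solving for p(0):
  3·p(0) = -12
  p(0) = -4.

-4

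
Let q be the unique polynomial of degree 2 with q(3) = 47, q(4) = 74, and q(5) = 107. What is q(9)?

Using the Lagrange interpolation formula with nodes 3, 4, 5:
  L_0(t) = (t - 4)(t - 5) / 2
  L_1(t) = (t - 3)(t - 5) / -1
  L_2(t) = (t - 3)(t - 4) / 2
Then q(t) = 47·L_0(t) + 74·L_1(t) + 107·L_2(t).
Expanding and collecting terms gives q(t) = 3t² + 6t + 2.
Evaluating at t = 9: q(9) = 299.

299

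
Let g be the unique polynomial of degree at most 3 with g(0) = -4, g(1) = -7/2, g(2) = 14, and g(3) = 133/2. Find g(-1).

Write g(n) = an^3 + bn^2 + cn + d. Substituting each data point gives a linear system:
  d = -4
  a + b + c + d = -7/2
  8a + 4b + 2c + d = 14
  27a + 9b + 3c + d = 133/2
Solving the system yields a = 3, b = -1/2, c = -2, d = -4.
So g(n) = 3n^3 - (1/2)n^2 - 2n - 4.
Then g(-1) = -11/2.

-11/2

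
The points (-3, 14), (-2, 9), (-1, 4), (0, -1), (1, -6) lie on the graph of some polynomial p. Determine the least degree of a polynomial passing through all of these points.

1

Forward differences of the values at s = -3, -2, -1, 0, 1:
  p  : 14  9  4  -1  -6
  Δ  : -5  -5  -5  -5
  Δ^2: 0  0  0
  Δ^3: 0  0
  Δ^4: 0
The first differences are constant (-5) and nonzero, while all higher differences vanish, so the minimal degree is 1.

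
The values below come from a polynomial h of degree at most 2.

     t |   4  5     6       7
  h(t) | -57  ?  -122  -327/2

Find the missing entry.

The 3 known points determine the degree-2 polynomial uniquely.
Write h(t) = at^2 + bt + c. Substituting each data point gives a linear system:
  16a + 4b + c = -57
  36a + 6b + c = -122
  49a + 7b + c = -327/2
Solving the system yields a = -3, b = -5/2, c = 1.
So h(t) = -3t² - (5/2)t + 1.
Then h(5) = -173/2.

-173/2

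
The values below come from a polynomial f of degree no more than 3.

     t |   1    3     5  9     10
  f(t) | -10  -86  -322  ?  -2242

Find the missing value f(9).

The 4 known points determine the degree-3 polynomial uniquely.
Write f(t) = at^3 + bt^2 + ct + d. Substituting each data point gives a linear system:
  a + b + c + d = -10
  27a + 9b + 3c + d = -86
  125a + 25b + 5c + d = -322
  1000a + 100b + 10c + d = -2242
Solving the system yields a = -2, b = -2, c = -4, d = -2.
So f(t) = -2t³ - 2t² - 4t - 2.
Then f(9) = -1658.

-1658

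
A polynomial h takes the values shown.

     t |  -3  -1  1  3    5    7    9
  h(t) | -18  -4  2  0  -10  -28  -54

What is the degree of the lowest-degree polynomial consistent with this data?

Forward differences of the values at t = -3, -1, 1, 3, 5, 7, 9:
  h  : -18  -4  2  0  -10  -28  -54
  Δ  : 14  6  -2  -10  -18  -26
  Δ^2: -8  -8  -8  -8  -8
  Δ^3: 0  0  0  0
  Δ^4: 0  0  0
  Δ^5: 0  0
  Δ^6: 0
The second differences are constant (-8) and nonzero, while all higher differences vanish, so the minimal degree is 2.

2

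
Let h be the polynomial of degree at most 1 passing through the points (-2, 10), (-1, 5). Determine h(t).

Write h(t) = at + b. Substituting each data point gives a linear system:
  -2a + b = 10
  -a + b = 5
Solving the system yields a = -5, b = 0.
So h(t) = -5t.
Check: h(-1) = 5. ✓

h(t) = -5t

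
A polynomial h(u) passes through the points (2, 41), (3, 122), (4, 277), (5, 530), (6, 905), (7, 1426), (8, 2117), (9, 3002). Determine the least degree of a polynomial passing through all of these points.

3

Forward differences of the values at u = 2, 3, 4, 5, 6, 7, 8, 9:
  h  : 41  122  277  530  905  1426  2117  3002
  Δ  : 81  155  253  375  521  691  885
  Δ^2: 74  98  122  146  170  194
  Δ^3: 24  24  24  24  24
  Δ^4: 0  0  0  0
  Δ^5: 0  0  0
  Δ^6: 0  0
  Δ^7: 0
The third differences are constant (24) and nonzero, while all higher differences vanish, so the minimal degree is 3.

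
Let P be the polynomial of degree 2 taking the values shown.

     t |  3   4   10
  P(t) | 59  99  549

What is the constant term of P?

-1

Write P(t) = at^2 + bt + c. Substituting each data point gives a linear system:
  9a + 3b + c = 59
  16a + 4b + c = 99
  100a + 10b + c = 549
Solving the system yields a = 5, b = 5, c = -1.
So P(t) = 5t^2 + 5t - 1.
The constant term is -1.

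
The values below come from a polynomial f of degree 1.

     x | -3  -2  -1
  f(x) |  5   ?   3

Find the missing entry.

4

The 2 known points determine the degree-1 polynomial uniquely.
Write f(x) = ax + b. Substituting each data point gives a linear system:
  -3a + b = 5
  -a + b = 3
Solving the system yields a = -1, b = 2.
So f(x) = -x + 2.
Then f(-2) = 4.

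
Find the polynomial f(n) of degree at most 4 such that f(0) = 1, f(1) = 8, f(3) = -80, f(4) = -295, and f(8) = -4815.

Write f(n) = an^4 + bn^3 + cn^2 + dn + e. Substituting each data point gives a linear system:
  e = 1
  a + b + c + d + e = 8
  81a + 27b + 9c + 3d + e = -80
  256a + 64b + 16c + 4d + e = -295
  4096a + 512b + 64c + 8d + e = -4815
Solving the system yields a = -1, b = -2, c = 4, d = 6, e = 1.
So f(n) = -n⁴ - 2n³ + 4n² + 6n + 1.
Check: f(3) = -80. ✓

f(n) = -n^4 - 2n^3 + 4n^2 + 6n + 1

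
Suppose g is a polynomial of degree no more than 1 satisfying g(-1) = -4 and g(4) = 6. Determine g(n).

Using the Lagrange interpolation formula with nodes -1, 4:
  L_0(n) = (n - 4) / -5
  L_1(n) = (n + 1) / 5
Then g(n) = -4·L_0(n) + 6·L_1(n).
Expanding and collecting terms gives g(n) = 2n - 2.
Check: g(4) = 6. ✓

g(n) = 2n - 2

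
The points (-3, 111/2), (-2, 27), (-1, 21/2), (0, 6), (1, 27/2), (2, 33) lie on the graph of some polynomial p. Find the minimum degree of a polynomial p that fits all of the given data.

Forward differences of the values at x = -3, -2, -1, 0, 1, 2:
  p  : 111/2  27  21/2  6  27/2  33
  Δ  : -57/2  -33/2  -9/2  15/2  39/2
  Δ^2: 12  12  12  12
  Δ^3: 0  0  0
  Δ^4: 0  0
  Δ^5: 0
The second differences are constant (12) and nonzero, while all higher differences vanish, so the minimal degree is 2.

2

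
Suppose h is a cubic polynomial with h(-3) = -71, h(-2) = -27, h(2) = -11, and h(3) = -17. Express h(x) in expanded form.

Write h(x) = ax^3 + bx^2 + cx + d. Substituting each data point gives a linear system:
  -27a + 9b - 3c + d = -71
  -8a + 4b - 2c + d = -27
  8a + 4b + 2c + d = -11
  27a + 9b + 3c + d = -17
Solving the system yields a = 1, b = -5, c = 0, d = 1.
So h(x) = x³ - 5x² + 1.
Check: h(-3) = -71. ✓

h(x) = x^3 - 5x^2 + 1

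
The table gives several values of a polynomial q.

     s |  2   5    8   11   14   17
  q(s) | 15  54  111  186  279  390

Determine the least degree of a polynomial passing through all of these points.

2

Forward differences of the values at s = 2, 5, 8, 11, 14, 17:
  q  : 15  54  111  186  279  390
  Δ  : 39  57  75  93  111
  Δ^2: 18  18  18  18
  Δ^3: 0  0  0
  Δ^4: 0  0
  Δ^5: 0
The second differences are constant (18) and nonzero, while all higher differences vanish, so the minimal degree is 2.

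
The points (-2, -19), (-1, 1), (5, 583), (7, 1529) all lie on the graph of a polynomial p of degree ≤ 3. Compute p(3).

Using the Lagrange interpolation formula with nodes -2, -1, 5, 7:
  L_0(u) = (u + 1)(u - 5)(u - 7) / -63
  L_1(u) = (u + 2)(u - 5)(u - 7) / 48
  L_2(u) = (u + 2)(u + 1)(u - 7) / -84
  L_3(u) = (u + 2)(u + 1)(u - 5) / 144
Then p(u) = -19·L_0(u) + 1·L_1(u) + 583·L_2(u) + 1529·L_3(u).
Expanding and collecting terms gives p(u) = 4u^3 + 3u^2 + u + 3.
Evaluating at u = 3: p(3) = 141.

141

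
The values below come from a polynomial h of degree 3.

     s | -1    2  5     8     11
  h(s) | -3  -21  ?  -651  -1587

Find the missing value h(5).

-183

On equispaced nodes a degree-3 polynomial has vanishing fourth forward difference, so
  h(-1) - 4·h(2) + 6·h(5) - 4·h(8) + h(11) = 0.
Substituting the known values and solving for h(5):
  6·h(5) = -1098
  h(5) = -183.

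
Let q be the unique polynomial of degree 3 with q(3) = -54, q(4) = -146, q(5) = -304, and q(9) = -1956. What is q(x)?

q(x) = -3x^3 + 3x^2 - 2x + 6

Using the Lagrange interpolation formula with nodes 3, 4, 5, 9:
  L_0(x) = (x - 4)(x - 5)(x - 9) / -12
  L_1(x) = (x - 3)(x - 5)(x - 9) / 5
  L_2(x) = (x - 3)(x - 4)(x - 9) / -8
  L_3(x) = (x - 3)(x - 4)(x - 5) / 120
Then q(x) = -54·L_0(x) - 146·L_1(x) - 304·L_2(x) - 1956·L_3(x).
Expanding and collecting terms gives q(x) = -3x^3 + 3x^2 - 2x + 6.
Check: q(5) = -304. ✓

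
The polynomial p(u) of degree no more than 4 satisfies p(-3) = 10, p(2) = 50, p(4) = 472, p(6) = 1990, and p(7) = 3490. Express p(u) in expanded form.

Write p(u) = au^4 + bu^3 + cu^2 + du + e. Substituting each data point gives a linear system:
  81a - 27b + 9c - 3d + e = 10
  16a + 8b + 4c + 2d + e = 50
  256a + 64b + 16c + 4d + e = 472
  1296a + 216b + 36c + 6d + e = 1990
  2401a + 343b + 49c + 7d + e = 3490
Solving the system yields a = 1, b = 3, c = 1, d = 1, e = 4.
So p(u) = u⁴ + 3u³ + u² + u + 4.
Check: p(6) = 1990. ✓

p(u) = u^4 + 3u^3 + u^2 + u + 4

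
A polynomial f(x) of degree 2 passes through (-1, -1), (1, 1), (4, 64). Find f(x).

f(x) = 4x^2 + x - 4

Write f(x) = ax^2 + bx + c. Substituting each data point gives a linear system:
  a - b + c = -1
  a + b + c = 1
  16a + 4b + c = 64
Solving the system yields a = 4, b = 1, c = -4.
So f(x) = 4x² + x - 4.
Check: f(1) = 1. ✓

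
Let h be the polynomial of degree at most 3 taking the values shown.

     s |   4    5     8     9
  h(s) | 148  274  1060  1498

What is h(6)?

Write h(s) = as^3 + bs^2 + cs + d. Substituting each data point gives a linear system:
  64a + 16b + 4c + d = 148
  125a + 25b + 5c + d = 274
  512a + 64b + 8c + d = 1060
  729a + 81b + 9c + d = 1498
Solving the system yields a = 2, b = 0, c = 4, d = 4.
So h(s) = 2s³ + 4s + 4.
Then h(6) = 460.

460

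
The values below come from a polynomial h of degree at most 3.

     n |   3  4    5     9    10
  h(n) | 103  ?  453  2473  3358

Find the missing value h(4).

The 4 known points determine the degree-3 polynomial uniquely.
Write h(n) = an^3 + bn^2 + cn + d. Substituting each data point gives a linear system:
  27a + 9b + 3c + d = 103
  125a + 25b + 5c + d = 453
  729a + 81b + 9c + d = 2473
  1000a + 100b + 10c + d = 3358
Solving the system yields a = 3, b = 4, c = -4, d = -2.
So h(n) = 3n^3 + 4n^2 - 4n - 2.
Then h(4) = 238.

238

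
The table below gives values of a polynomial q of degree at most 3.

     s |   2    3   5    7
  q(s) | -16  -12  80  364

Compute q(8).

Using the Lagrange interpolation formula with nodes 2, 3, 5, 7:
  L_0(s) = (s - 3)(s - 5)(s - 7) / -15
  L_1(s) = (s - 2)(s - 5)(s - 7) / 8
  L_2(s) = (s - 2)(s - 3)(s - 7) / -12
  L_3(s) = (s - 2)(s - 3)(s - 5) / 40
Then q(s) = -16·L_0(s) - 12·L_1(s) + 80·L_2(s) + 364·L_3(s).
Expanding and collecting terms gives q(s) = 2s^3 - 6s^2 - 4s.
Evaluating at s = 8: q(8) = 608.

608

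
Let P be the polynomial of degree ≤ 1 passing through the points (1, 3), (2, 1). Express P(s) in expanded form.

P(s) = -2s + 5

Write P(s) = as + b. Substituting each data point gives a linear system:
  a + b = 3
  2a + b = 1
Solving the system yields a = -2, b = 5.
So P(s) = -2s + 5.
Check: P(1) = 3. ✓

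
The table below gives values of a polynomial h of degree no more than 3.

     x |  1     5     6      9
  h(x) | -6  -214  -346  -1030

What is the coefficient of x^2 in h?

Write h(x) = ax^3 + bx^2 + cx + d. Substituting each data point gives a linear system:
  a + b + c + d = -6
  125a + 25b + 5c + d = -214
  216a + 36b + 6c + d = -346
  729a + 81b + 9c + d = -1030
Solving the system yields a = -1, b = -4, c = 3, d = -4.
So h(x) = -x^3 - 4x^2 + 3x - 4.
The coefficient of x^2 is -4.

-4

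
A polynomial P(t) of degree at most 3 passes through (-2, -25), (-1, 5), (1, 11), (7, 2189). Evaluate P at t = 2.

59

Write P(t) = at^3 + bt^2 + ct + d. Substituting each data point gives a linear system:
  -8a + 4b - 2c + d = -25
  -a + b - c + d = 5
  a + b + c + d = 11
  343a + 49b + 7c + d = 2189
Solving the system yields a = 6, b = 3, c = -3, d = 5.
So P(t) = 6t^3 + 3t^2 - 3t + 5.
Then P(2) = 59.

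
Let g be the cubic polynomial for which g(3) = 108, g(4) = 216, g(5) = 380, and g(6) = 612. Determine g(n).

g(n) = 2n^3 + 4n^2 + 6n

Write g(n) = an^3 + bn^2 + cn + d. Substituting each data point gives a linear system:
  27a + 9b + 3c + d = 108
  64a + 16b + 4c + d = 216
  125a + 25b + 5c + d = 380
  216a + 36b + 6c + d = 612
Solving the system yields a = 2, b = 4, c = 6, d = 0.
So g(n) = 2n³ + 4n² + 6n.
Check: g(6) = 612. ✓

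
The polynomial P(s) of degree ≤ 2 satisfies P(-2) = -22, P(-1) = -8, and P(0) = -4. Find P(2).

-26

Write P(s) = as^2 + bs + c. Substituting each data point gives a linear system:
  4a - 2b + c = -22
  a - b + c = -8
  c = -4
Solving the system yields a = -5, b = -1, c = -4.
So P(s) = -5s^2 - s - 4.
Then P(2) = -26.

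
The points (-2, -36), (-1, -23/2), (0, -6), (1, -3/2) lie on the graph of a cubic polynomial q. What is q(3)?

Using the Lagrange interpolation formula with nodes -2, -1, 0, 1:
  L_0(u) = (u + 1)u(u - 1) / -6
  L_1(u) = (u + 2)u(u - 1) / 2
  L_2(u) = (u + 2)(u + 1)(u - 1) / -2
  L_3(u) = (u + 2)(u + 1)u / 6
Then q(u) = -36·L_0(u) - 23/2·L_1(u) - 6·L_2(u) - 3/2·L_3(u).
Expanding and collecting terms gives q(u) = 3u^3 - (1/2)u^2 + 2u - 6.
Evaluating at u = 3: q(3) = 153/2.

153/2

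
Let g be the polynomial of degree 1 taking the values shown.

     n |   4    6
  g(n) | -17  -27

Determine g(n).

Using the Lagrange interpolation formula with nodes 4, 6:
  L_0(n) = (n - 6) / -2
  L_1(n) = (n - 4) / 2
Then g(n) = -17·L_0(n) - 27·L_1(n).
Expanding and collecting terms gives g(n) = -5n + 3.
Check: g(4) = -17. ✓

g(n) = -5n + 3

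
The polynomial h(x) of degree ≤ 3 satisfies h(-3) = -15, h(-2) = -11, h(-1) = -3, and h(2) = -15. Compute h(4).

-113

Using the Lagrange interpolation formula with nodes -3, -2, -1, 2:
  L_0(x) = (x + 2)(x + 1)(x - 2) / -10
  L_1(x) = (x + 3)(x + 1)(x - 2) / 4
  L_2(x) = (x + 3)(x + 2)(x - 2) / -6
  L_3(x) = (x + 3)(x + 2)(x + 1) / 60
Then h(x) = -15·L_0(x) - 11·L_1(x) - 3·L_2(x) - 15·L_3(x).
Expanding and collecting terms gives h(x) = -x^3 - 4x^2 + 3x + 3.
Evaluating at x = 4: h(4) = -113.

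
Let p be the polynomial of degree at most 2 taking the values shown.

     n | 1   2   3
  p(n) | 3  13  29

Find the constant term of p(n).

-1

Write p(n) = an^2 + bn + c. Substituting each data point gives a linear system:
  a + b + c = 3
  4a + 2b + c = 13
  9a + 3b + c = 29
Solving the system yields a = 3, b = 1, c = -1.
So p(n) = 3n^2 + n - 1.
The constant term is -1.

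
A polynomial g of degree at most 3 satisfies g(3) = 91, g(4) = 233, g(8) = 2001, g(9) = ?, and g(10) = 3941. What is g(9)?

2863

The 4 known points determine the degree-3 polynomial uniquely.
Write g(x) = ax^3 + bx^2 + cx + d. Substituting each data point gives a linear system:
  27a + 9b + 3c + d = 91
  64a + 16b + 4c + d = 233
  512a + 64b + 8c + d = 2001
  1000a + 100b + 10c + d = 3941
Solving the system yields a = 4, b = 0, c = -6, d = 1.
So g(x) = 4x^3 - 6x + 1.
Then g(9) = 2863.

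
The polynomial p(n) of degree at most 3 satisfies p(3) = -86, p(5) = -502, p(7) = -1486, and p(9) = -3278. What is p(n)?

Using the Lagrange interpolation formula with nodes 3, 5, 7, 9:
  L_0(n) = (n - 5)(n - 7)(n - 9) / -48
  L_1(n) = (n - 3)(n - 7)(n - 9) / 16
  L_2(n) = (n - 3)(n - 5)(n - 9) / -16
  L_3(n) = (n - 3)(n - 5)(n - 7) / 48
Then p(n) = -86·L_0(n) - 502·L_1(n) - 1486·L_2(n) - 3278·L_3(n).
Expanding and collecting terms gives p(n) = -5n³ + 4n² + 5n - 2.
Check: p(7) = -1486. ✓

p(n) = -5n^3 + 4n^2 + 5n - 2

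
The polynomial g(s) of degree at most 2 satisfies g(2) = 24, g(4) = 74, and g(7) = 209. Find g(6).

Write g(s) = as^2 + bs + c. Substituting each data point gives a linear system:
  4a + 2b + c = 24
  16a + 4b + c = 74
  49a + 7b + c = 209
Solving the system yields a = 4, b = 1, c = 6.
So g(s) = 4s^2 + s + 6.
Then g(6) = 156.

156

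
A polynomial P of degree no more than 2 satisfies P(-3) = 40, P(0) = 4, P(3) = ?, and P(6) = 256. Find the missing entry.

76

On equispaced nodes a degree-2 polynomial has vanishing third forward difference, so
  - P(-3) + 3·P(0) - 3·P(3) + P(6) = 0.
Substituting the known values and solving for P(3):
  -3·P(3) = -228
  P(3) = 76.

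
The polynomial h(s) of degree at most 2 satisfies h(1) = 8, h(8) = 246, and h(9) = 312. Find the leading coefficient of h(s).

4

Write h(s) = as^2 + bs + c. Substituting each data point gives a linear system:
  a + b + c = 8
  64a + 8b + c = 246
  81a + 9b + c = 312
Solving the system yields a = 4, b = -2, c = 6.
So h(s) = 4s^2 - 2s + 6.
The leading coefficient is 4.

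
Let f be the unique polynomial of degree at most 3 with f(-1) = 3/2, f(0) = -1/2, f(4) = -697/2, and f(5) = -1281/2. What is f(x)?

Using the Lagrange interpolation formula with nodes -1, 0, 4, 5:
  L_0(x) = x(x - 4)(x - 5) / -30
  L_1(x) = (x + 1)(x - 4)(x - 5) / 20
  L_2(x) = (x + 1)x(x - 5) / -20
  L_3(x) = (x + 1)x(x - 4) / 30
Then f(x) = 3/2·L_0(x) - 1/2·L_1(x) - 697/2·L_2(x) - 1281/2·L_3(x).
Expanding and collecting terms gives f(x) = -4x³ - 5x² - 3x - 1/2.
Check: f(0) = -1/2. ✓

f(x) = -4x^3 - 5x^2 - 3x - 1/2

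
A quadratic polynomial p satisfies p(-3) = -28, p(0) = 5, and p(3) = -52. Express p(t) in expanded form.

Using the Lagrange interpolation formula with nodes -3, 0, 3:
  L_0(t) = t(t - 3) / 18
  L_1(t) = (t + 3)(t - 3) / -9
  L_2(t) = (t + 3)t / 18
Then p(t) = -28·L_0(t) + 5·L_1(t) - 52·L_2(t).
Expanding and collecting terms gives p(t) = -5t^2 - 4t + 5.
Check: p(0) = 5. ✓

p(t) = -5t^2 - 4t + 5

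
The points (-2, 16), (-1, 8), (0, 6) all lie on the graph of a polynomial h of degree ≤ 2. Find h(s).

Write h(s) = as^2 + bs + c. Substituting each data point gives a linear system:
  4a - 2b + c = 16
  a - b + c = 8
  c = 6
Solving the system yields a = 3, b = 1, c = 6.
So h(s) = 3s² + s + 6.
Check: h(-2) = 16. ✓

h(s) = 3s^2 + s + 6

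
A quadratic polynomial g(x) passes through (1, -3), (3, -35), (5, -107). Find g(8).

Using the Lagrange interpolation formula with nodes 1, 3, 5:
  L_0(x) = (x - 3)(x - 5) / 8
  L_1(x) = (x - 1)(x - 5) / -4
  L_2(x) = (x - 1)(x - 3) / 8
Then g(x) = -3·L_0(x) - 35·L_1(x) - 107·L_2(x).
Expanding and collecting terms gives g(x) = -5x^2 + 4x - 2.
Evaluating at x = 8: g(8) = -290.

-290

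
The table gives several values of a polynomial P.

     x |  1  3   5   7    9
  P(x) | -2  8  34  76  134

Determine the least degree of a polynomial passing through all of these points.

Forward differences of the values at x = 1, 3, 5, 7, 9:
  P  : -2  8  34  76  134
  Δ  : 10  26  42  58
  Δ^2: 16  16  16
  Δ^3: 0  0
  Δ^4: 0
The second differences are constant (16) and nonzero, while all higher differences vanish, so the minimal degree is 2.

2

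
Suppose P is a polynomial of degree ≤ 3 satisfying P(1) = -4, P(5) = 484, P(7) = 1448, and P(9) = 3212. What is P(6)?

Using the Lagrange interpolation formula with nodes 1, 5, 7, 9:
  L_0(s) = (s - 5)(s - 7)(s - 9) / -192
  L_1(s) = (s - 1)(s - 7)(s - 9) / 32
  L_2(s) = (s - 1)(s - 5)(s - 9) / -24
  L_3(s) = (s - 1)(s - 5)(s - 7) / 64
Then P(s) = -4·L_0(s) + 484·L_1(s) + 1448·L_2(s) + 3212·L_3(s).
Expanding and collecting terms gives P(s) = 5s^3 - 5s^2 - 3s - 1.
Evaluating at s = 6: P(6) = 881.

881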